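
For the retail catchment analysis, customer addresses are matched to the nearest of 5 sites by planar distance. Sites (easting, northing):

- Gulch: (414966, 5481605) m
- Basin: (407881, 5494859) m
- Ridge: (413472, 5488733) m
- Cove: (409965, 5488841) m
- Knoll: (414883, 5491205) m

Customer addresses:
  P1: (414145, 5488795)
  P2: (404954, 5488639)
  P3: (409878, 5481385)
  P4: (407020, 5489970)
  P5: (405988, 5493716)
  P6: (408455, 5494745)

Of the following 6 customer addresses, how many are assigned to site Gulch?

1

P1 → Ridge
P2 → Cove
P3 → Gulch
P4 → Cove
P5 → Basin
P6 → Basin
1 of the 6 goes to Gulch.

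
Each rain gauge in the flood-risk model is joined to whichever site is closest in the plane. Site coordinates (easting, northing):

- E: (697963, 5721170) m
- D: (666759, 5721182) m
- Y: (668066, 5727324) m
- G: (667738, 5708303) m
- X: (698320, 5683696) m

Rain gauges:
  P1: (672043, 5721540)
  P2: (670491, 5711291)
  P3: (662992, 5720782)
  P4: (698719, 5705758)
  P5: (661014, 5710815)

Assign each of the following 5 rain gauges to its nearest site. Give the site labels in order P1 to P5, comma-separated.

D, G, D, E, G

P1 → D (d²=28048820.00)
P2 → G (d²=16507153.00)
P3 → D (d²=14350289.00)
P4 → E (d²=238101280.00)
P5 → G (d²=51522320.00)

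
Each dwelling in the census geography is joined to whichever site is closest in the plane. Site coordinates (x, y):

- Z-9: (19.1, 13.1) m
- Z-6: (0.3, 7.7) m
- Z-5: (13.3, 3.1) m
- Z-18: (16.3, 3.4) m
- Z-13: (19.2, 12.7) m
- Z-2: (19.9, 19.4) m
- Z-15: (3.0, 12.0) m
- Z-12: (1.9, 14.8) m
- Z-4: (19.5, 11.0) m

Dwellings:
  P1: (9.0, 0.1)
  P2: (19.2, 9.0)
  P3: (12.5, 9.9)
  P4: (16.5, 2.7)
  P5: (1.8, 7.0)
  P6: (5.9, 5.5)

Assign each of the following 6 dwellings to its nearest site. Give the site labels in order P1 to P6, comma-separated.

Z-5, Z-4, Z-5, Z-18, Z-6, Z-6

P1 → Z-5 (d²=27.49)
P2 → Z-4 (d²=4.09)
P3 → Z-5 (d²=46.88)
P4 → Z-18 (d²=0.53)
P5 → Z-6 (d²=2.74)
P6 → Z-6 (d²=36.20)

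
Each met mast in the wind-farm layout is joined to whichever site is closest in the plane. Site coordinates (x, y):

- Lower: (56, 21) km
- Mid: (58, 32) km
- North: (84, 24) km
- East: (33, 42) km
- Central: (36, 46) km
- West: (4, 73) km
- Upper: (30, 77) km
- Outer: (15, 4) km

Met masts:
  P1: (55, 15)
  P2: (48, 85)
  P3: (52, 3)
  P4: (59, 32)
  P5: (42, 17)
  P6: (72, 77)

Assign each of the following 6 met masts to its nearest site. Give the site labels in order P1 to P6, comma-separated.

P1 → Lower (d²=37.00)
P2 → Upper (d²=388.00)
P3 → Lower (d²=340.00)
P4 → Mid (d²=1.00)
P5 → Lower (d²=212.00)
P6 → Upper (d²=1764.00)

Lower, Upper, Lower, Mid, Lower, Upper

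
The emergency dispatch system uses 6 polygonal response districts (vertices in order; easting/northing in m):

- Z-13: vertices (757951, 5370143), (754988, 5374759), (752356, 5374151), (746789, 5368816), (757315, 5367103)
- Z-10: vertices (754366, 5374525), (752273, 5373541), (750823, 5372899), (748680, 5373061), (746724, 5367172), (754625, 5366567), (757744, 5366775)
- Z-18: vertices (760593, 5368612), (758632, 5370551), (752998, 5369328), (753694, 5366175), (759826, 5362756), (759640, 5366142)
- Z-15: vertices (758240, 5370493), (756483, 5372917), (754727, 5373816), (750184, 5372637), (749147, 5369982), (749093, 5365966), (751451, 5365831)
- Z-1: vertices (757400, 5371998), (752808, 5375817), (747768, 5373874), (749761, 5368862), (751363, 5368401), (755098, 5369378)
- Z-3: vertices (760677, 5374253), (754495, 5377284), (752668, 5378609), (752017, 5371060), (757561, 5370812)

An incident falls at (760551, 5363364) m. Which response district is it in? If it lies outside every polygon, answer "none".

none

Cast a ray rightward from (760551, 5363364). For each polygon, the edges (by vertex number in listed order) whose endpoints lie on opposite sides of northing = 5363364, where each meets that height, and whether that is right or left of the point:
Z-13: no edge straddles that height → 0 crossings.
Z-10: no edge straddles that height → 0 crossings.
Z-18: 4–5 at easting≈758735.5 (left), 5–6 at easting≈759792.6 (left) → 0 crossings.
Z-15: no edge straddles that height → 0 crossings.
Z-1: no edge straddles that height → 0 crossings.
Z-3: no edge straddles that height → 0 crossings.
All counts are even, so the point lies outside every listed polygon.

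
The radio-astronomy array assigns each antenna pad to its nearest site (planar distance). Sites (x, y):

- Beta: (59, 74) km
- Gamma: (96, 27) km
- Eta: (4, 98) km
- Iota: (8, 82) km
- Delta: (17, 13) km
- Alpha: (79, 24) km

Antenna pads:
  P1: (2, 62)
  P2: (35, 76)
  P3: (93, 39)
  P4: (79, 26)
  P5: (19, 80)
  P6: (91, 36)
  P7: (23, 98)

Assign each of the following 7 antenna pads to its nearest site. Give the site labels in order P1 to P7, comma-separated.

Iota, Beta, Gamma, Alpha, Iota, Gamma, Eta

P1 → Iota (d²=436.00)
P2 → Beta (d²=580.00)
P3 → Gamma (d²=153.00)
P4 → Alpha (d²=4.00)
P5 → Iota (d²=125.00)
P6 → Gamma (d²=106.00)
P7 → Eta (d²=361.00)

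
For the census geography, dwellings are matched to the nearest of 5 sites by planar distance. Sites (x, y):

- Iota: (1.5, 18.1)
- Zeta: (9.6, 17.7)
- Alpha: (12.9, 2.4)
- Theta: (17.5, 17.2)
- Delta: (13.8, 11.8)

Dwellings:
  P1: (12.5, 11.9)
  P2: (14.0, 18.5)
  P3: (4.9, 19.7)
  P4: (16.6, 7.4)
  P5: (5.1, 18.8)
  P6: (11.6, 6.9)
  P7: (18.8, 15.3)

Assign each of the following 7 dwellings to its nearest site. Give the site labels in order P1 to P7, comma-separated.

Delta, Theta, Iota, Delta, Iota, Alpha, Theta

P1 → Delta (d²=1.70)
P2 → Theta (d²=13.94)
P3 → Iota (d²=14.12)
P4 → Delta (d²=27.20)
P5 → Iota (d²=13.45)
P6 → Alpha (d²=21.94)
P7 → Theta (d²=5.30)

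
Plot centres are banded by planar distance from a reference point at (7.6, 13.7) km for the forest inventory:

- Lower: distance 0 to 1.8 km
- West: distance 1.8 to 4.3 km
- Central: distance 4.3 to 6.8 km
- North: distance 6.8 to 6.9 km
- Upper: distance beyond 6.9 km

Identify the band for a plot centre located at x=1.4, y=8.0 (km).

Distance = √((1.4−7.6)² + (8.0−13.7)²) = √(38.440 + 32.490) = 8.422 km.
6.9 ≤ 8.422 < ∞ → Upper.

Upper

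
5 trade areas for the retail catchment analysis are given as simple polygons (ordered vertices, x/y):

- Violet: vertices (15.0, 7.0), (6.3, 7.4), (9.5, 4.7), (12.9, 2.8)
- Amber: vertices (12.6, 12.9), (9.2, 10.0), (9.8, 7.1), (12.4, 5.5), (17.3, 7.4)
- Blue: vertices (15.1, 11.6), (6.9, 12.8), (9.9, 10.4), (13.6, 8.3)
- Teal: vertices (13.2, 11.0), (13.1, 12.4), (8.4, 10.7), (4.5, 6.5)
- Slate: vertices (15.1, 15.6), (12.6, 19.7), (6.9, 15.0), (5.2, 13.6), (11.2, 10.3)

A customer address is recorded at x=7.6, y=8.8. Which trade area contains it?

Teal

Cast a ray rightward from (7.6, 8.8). For each polygon, the edges (by vertex number in listed order) whose endpoints lie on opposite sides of y = 8.8, where each meets that height, and whether that is right or left of the point:
Violet: no edge straddles that height → 0 crossings.
Amber: 2–3 at x≈9.45 (right), 5–1 at x≈16.10 (right) → 2 crossings.
Blue: 3–4 at x≈12.72 (right), 4–1 at x≈13.83 (right) → 2 crossings.
Teal: 3–4 at x≈6.64 (left), 4–1 at x≈8.95 (right) → 1 crossing.
Slate: no edge straddles that height → 0 crossings.
Only Teal has an odd count, so the point is inside Teal.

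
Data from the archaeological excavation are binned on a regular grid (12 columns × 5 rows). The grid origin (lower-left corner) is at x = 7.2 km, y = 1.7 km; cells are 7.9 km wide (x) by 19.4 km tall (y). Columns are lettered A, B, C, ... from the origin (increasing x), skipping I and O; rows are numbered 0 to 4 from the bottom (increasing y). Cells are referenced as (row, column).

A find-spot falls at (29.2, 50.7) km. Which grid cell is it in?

Column index: ⌊(29.2 − 7.2) / 7.9⌋ = ⌊2.785⌋ = 2 → column C
Row offset from origin: ⌊(50.7 − 1.7) / 19.4⌋ = ⌊2.526⌋ = 2 → row 2

(2, C)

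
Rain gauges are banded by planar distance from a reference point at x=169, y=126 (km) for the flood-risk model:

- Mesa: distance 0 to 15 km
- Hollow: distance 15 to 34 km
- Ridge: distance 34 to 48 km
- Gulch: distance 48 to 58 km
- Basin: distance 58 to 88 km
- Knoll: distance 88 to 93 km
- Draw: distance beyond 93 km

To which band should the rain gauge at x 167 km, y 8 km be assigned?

Draw

Distance = √((167−169)² + (8−126)²) = √(4.000 + 13924.000) = 118.017 km.
93 ≤ 118.017 < ∞ → Draw.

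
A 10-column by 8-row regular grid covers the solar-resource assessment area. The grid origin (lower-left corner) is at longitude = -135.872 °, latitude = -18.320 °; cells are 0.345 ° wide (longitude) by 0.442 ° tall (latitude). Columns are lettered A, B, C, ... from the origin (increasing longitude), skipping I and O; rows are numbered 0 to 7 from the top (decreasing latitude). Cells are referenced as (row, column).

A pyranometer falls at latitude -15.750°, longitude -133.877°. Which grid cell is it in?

Column index: ⌊(-133.877 − -135.872) / 0.345⌋ = ⌊5.783⌋ = 5 → column F
Row offset from origin: ⌊(-15.750 − -18.320) / 0.442⌋ = ⌊5.814⌋ = 5 → row 2 (counted from top)

(2, F)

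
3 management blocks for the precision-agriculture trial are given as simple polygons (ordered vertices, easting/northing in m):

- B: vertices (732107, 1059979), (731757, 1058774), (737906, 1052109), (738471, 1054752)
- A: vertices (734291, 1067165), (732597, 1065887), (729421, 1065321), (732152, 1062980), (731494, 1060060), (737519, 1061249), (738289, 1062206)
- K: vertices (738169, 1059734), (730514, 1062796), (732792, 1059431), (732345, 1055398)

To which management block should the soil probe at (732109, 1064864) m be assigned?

Cast a ray rightward from (732109, 1064864). For each polygon, the edges (by vertex number in listed order) whose endpoints lie on opposite sides of northing = 1064864, where each meets that height, and whether that is right or left of the point:
B: no edge straddles that height → 0 crossings.
A: 3–4 at easting≈729954.1 (left), 7–1 at easting≈736146.1 (right) → 1 crossing.
K: no edge straddles that height → 0 crossings.
Only A has an odd count, so the point is inside A.

A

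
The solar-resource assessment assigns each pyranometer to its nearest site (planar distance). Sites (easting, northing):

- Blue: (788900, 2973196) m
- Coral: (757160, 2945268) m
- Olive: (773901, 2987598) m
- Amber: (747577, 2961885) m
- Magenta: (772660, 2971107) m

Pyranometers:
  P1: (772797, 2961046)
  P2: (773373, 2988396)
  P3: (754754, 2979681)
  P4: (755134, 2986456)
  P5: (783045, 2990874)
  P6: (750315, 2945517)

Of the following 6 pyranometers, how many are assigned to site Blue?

P1 → Magenta
P2 → Olive
P3 → Amber
P4 → Olive
P5 → Olive
P6 → Coral
0 of the 6 go to Blue.

0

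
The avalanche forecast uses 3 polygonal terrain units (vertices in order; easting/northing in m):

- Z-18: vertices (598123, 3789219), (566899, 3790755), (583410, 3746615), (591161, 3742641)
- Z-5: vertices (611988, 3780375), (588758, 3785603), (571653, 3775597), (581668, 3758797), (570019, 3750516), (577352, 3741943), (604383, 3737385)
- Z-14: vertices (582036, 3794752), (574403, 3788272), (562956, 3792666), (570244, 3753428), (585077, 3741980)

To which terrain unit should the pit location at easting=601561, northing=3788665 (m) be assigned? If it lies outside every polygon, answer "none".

none

Cast a ray rightward from (601561, 3788665). For each polygon, the edges (by vertex number in listed order) whose endpoints lie on opposite sides of northing = 3788665, where each meets that height, and whether that is right or left of the point:
Z-18: 2–3 at easting≈567680.8 (left), 4–1 at easting≈598040.2 (left) → 0 crossings.
Z-5: no edge straddles that height → 0 crossings.
Z-14: 1–2 at easting≈574865.9 (left), 2–3 at easting≈573379.2 (left), 3–4 at easting≈563699.1 (left), 5–1 at easting≈582386.8 (left) → 0 crossings.
All counts are even, so the point lies outside every listed polygon.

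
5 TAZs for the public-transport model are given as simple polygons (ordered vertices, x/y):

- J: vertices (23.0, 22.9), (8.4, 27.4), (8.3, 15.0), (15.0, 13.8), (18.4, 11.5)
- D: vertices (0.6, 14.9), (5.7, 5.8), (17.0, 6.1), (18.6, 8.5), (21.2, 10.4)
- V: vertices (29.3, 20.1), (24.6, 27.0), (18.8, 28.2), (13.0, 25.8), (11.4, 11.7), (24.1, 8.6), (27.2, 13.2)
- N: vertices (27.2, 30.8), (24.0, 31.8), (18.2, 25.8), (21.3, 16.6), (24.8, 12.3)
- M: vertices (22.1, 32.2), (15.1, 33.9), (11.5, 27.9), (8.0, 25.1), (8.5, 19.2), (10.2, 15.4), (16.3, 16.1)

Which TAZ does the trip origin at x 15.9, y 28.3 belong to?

M

Cast a ray rightward from (15.9, 28.3). For each polygon, the edges (by vertex number in listed order) whose endpoints lie on opposite sides of y = 28.3, where each meets that height, and whether that is right or left of the point:
J: no edge straddles that height → 0 crossings.
D: no edge straddles that height → 0 crossings.
V: no edge straddles that height → 0 crossings.
N: 2–3 at x≈20.62 (right), 5–1 at x≈26.88 (right) → 2 crossings.
M: 2–3 at x≈11.74 (left), 7–1 at x≈20.70 (right) → 1 crossing.
Only M has an odd count, so the point is inside M.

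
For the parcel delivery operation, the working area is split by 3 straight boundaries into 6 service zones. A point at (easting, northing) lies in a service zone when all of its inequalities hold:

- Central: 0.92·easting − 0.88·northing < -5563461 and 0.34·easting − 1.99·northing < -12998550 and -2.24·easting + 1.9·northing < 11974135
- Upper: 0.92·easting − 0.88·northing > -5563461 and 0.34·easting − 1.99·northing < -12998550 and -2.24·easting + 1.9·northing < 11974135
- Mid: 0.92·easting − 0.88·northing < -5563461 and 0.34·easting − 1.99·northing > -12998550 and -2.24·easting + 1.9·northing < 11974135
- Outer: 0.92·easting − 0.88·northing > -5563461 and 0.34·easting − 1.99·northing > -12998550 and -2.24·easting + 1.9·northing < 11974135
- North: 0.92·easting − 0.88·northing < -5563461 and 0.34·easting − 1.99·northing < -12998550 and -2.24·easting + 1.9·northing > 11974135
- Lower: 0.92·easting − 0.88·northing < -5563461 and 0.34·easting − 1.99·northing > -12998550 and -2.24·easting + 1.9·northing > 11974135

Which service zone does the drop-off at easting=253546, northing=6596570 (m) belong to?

0.92·253546 − 0.88·6596570 = -5571719.280, which is < -5563461
0.34·253546 − 1.99·6596570 = -13040968.660, which is < -12998550
-2.24·253546 + 1.9·6596570 = 11965539.960, which is < 11974135
This sign pattern matches Central.

Central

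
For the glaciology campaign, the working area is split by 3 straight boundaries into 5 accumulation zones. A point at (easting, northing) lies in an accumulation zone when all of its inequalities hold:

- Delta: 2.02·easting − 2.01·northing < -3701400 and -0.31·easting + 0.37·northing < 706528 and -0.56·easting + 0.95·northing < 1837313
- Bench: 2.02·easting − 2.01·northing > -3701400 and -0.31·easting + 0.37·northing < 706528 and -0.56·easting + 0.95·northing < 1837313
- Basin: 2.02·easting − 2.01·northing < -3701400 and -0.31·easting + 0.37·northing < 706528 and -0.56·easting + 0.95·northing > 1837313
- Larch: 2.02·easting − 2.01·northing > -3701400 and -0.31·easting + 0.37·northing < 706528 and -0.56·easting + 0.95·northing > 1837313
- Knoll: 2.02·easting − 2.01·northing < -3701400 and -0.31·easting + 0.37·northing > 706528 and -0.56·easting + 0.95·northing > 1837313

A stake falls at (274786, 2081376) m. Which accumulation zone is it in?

2.02·274786 − 2.01·2081376 = -3628498.040, which is > -3701400
-0.31·274786 + 0.37·2081376 = 684925.460, which is < 706528
-0.56·274786 + 0.95·2081376 = 1823427.040, which is < 1837313
This sign pattern matches Bench.

Bench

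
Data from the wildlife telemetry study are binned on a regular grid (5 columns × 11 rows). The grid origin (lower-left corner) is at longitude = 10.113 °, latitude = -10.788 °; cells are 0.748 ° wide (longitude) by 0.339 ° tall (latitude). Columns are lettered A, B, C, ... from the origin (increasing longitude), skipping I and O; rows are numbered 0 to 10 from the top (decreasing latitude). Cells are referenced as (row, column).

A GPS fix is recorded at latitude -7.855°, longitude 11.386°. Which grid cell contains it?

Column index: ⌊(11.386 − 10.113) / 0.748⌋ = ⌊1.702⌋ = 1 → column B
Row offset from origin: ⌊(-7.855 − -10.788) / 0.339⌋ = ⌊8.652⌋ = 8 → row 2 (counted from top)

(2, B)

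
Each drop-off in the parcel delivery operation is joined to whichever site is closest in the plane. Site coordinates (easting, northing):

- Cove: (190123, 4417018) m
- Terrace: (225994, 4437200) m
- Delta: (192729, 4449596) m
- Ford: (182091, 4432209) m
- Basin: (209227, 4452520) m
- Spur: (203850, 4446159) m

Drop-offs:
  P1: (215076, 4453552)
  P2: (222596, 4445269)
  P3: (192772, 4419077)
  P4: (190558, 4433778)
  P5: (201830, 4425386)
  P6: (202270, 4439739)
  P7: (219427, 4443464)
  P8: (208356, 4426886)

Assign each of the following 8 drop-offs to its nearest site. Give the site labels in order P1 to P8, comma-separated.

P1 → Basin (d²=35275825.00)
P2 → Terrace (d²=76655165.00)
P3 → Cove (d²=11256682.00)
P4 → Ford (d²=74151850.00)
P5 → Cove (d²=207077273.00)
P6 → Spur (d²=43712800.00)
P7 → Terrace (d²=82363185.00)
P8 → Spur (d²=391752565.00)

Basin, Terrace, Cove, Ford, Cove, Spur, Terrace, Spur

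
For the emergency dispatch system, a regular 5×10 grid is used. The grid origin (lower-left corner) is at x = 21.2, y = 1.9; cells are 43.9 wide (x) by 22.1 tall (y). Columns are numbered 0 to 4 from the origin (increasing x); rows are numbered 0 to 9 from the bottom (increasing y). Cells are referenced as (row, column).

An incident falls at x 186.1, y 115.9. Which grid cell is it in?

Column index: ⌊(186.1 − 21.2) / 43.9⌋ = ⌊3.756⌋ = 3
Row offset from origin: ⌊(115.9 − 1.9) / 22.1⌋ = ⌊5.158⌋ = 5 → row 5

(5, 3)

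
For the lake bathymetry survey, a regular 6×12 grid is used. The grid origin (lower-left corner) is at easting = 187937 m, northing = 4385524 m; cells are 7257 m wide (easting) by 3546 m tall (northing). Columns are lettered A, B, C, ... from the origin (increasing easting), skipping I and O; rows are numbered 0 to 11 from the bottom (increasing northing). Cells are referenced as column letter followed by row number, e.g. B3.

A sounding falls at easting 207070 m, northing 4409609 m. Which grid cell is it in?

Column index: ⌊(207070 − 187937) / 7257⌋ = ⌊2.636⌋ = 2 → column C
Row offset from origin: ⌊(4409609 − 4385524) / 3546⌋ = ⌊6.792⌋ = 6 → row 6

C6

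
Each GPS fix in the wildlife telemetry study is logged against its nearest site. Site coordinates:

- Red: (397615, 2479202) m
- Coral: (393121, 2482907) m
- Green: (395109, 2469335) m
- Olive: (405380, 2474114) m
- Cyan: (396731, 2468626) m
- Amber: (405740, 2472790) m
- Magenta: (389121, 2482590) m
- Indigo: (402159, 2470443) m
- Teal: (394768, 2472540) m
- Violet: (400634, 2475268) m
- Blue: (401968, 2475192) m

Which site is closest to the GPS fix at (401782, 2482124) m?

Squared distances to each site:
Red: 25901973.000; Coral: 75626010.000; Green: 208087450.000; Olive: 77105704.000; Cyan: 207708605.000; Amber: 102789320.000; Magenta: 160518077.000; Indigo: 136587890.000; Teal: 141049252.000; Violet: 48322640.000; Blue: 48087220.000.
Minimum at Red.

Red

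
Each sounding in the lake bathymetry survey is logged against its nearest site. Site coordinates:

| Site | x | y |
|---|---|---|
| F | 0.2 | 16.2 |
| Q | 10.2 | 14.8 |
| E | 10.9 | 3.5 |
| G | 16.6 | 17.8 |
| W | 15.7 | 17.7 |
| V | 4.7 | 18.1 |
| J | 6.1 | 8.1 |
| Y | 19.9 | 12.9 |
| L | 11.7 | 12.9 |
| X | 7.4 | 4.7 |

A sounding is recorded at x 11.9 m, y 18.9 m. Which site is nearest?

Squared distances to each site:
F: 144.180; Q: 19.700; E: 238.160; G: 23.300; W: 15.880; V: 52.480; J: 150.280; Y: 100.000; L: 36.040; X: 221.890.
Minimum at W.

W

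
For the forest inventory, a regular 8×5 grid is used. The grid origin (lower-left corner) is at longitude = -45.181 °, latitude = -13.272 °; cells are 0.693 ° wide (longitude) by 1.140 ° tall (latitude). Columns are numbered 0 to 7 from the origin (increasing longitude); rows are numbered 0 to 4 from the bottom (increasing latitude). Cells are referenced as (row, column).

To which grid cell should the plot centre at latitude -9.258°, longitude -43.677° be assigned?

(3, 2)

Column index: ⌊(-43.677 − -45.181) / 0.693⌋ = ⌊2.170⌋ = 2
Row offset from origin: ⌊(-9.258 − -13.272) / 1.140⌋ = ⌊3.521⌋ = 3 → row 3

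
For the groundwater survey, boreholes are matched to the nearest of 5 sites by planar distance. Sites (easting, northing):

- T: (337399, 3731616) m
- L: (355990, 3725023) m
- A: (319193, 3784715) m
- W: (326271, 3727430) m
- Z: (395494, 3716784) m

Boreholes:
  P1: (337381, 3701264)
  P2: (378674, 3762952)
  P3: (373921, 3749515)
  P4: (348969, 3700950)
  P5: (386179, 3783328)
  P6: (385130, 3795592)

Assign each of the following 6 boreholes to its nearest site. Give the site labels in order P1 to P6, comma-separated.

W, L, L, L, L, A

P1 → W (d²=808091656.00)
P2 → L (d²=1953172897.00)
P3 → L (d²=921378825.00)
P4 → L (d²=628803770.00)
P5 → L (d²=4310848746.00)
P6 → A (d²=4465997098.00)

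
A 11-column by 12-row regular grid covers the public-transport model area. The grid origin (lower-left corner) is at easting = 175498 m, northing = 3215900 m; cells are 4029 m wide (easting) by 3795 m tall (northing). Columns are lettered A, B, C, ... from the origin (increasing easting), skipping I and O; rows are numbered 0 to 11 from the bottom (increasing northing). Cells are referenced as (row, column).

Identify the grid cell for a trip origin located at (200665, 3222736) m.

Column index: ⌊(200665 − 175498) / 4029⌋ = ⌊6.246⌋ = 6 → column G
Row offset from origin: ⌊(3222736 − 3215900) / 3795⌋ = ⌊1.801⌋ = 1 → row 1

(1, G)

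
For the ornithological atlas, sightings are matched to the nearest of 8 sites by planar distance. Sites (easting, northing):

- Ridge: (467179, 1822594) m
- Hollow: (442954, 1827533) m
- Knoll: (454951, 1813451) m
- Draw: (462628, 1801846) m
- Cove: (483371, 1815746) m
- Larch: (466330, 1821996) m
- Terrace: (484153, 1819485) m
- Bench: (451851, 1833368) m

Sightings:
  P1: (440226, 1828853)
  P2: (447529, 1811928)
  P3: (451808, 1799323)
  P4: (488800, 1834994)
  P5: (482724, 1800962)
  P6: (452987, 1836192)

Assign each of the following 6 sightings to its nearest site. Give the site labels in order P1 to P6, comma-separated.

P1 → Hollow (d²=9184384.00)
P2 → Knoll (d²=57405613.00)
P3 → Draw (d²=123437929.00)
P4 → Terrace (d²=262123690.00)
P5 → Cove (d²=218985265.00)
P6 → Bench (d²=9265472.00)

Hollow, Knoll, Draw, Terrace, Cove, Bench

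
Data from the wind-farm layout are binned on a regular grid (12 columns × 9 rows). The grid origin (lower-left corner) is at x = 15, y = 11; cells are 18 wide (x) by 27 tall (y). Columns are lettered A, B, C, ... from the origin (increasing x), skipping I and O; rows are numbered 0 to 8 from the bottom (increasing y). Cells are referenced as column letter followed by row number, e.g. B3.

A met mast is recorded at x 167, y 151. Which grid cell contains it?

Column index: ⌊(167 − 15) / 18⌋ = ⌊8.444⌋ = 8 → column J
Row offset from origin: ⌊(151 − 11) / 27⌋ = ⌊5.185⌋ = 5 → row 5

J5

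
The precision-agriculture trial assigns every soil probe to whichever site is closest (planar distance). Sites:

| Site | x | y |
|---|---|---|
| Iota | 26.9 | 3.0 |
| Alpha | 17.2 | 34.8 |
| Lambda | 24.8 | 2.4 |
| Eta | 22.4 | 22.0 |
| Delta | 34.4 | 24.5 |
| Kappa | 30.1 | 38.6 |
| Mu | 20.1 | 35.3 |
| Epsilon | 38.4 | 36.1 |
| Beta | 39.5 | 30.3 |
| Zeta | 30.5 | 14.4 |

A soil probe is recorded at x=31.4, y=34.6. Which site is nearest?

Squared distances to each site:
Iota: 1018.810; Alpha: 201.680; Lambda: 1080.400; Eta: 239.760; Delta: 111.010; Kappa: 17.690; Mu: 128.180; Epsilon: 51.250; Beta: 84.100; Zeta: 408.850.
Minimum at Kappa.

Kappa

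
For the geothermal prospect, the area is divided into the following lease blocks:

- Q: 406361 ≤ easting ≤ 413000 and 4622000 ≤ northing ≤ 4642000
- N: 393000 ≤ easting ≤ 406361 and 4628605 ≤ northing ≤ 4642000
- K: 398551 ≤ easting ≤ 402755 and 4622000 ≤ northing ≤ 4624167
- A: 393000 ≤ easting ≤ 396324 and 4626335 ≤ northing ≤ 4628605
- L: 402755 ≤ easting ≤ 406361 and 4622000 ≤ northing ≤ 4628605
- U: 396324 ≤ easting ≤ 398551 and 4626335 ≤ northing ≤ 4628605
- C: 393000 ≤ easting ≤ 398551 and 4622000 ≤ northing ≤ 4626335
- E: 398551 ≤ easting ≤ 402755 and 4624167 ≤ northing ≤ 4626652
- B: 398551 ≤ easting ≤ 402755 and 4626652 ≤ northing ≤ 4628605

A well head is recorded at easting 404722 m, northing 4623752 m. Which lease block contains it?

The point has easting = 404722 and northing = 4623752.
Only L satisfies 402755 ≤ easting ≤ 406361 and 4622000 ≤ northing ≤ 4628605.

L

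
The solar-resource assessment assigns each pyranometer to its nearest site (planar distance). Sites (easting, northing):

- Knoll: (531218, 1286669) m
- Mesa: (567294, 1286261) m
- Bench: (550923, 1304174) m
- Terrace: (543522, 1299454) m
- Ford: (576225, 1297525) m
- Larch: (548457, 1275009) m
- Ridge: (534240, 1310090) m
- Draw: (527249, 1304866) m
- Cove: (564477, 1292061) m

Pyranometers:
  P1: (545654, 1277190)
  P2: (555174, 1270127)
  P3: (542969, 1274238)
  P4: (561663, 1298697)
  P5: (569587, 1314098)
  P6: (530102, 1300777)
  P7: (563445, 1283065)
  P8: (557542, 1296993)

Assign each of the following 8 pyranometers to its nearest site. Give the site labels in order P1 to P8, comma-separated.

Larch, Larch, Larch, Cove, Ford, Draw, Mesa, Cove

P1 → Larch (d²=12613570.00)
P2 → Larch (d²=68952013.00)
P3 → Larch (d²=30712585.00)
P4 → Cove (d²=51955092.00)
P5 → Ford (d²=318727373.00)
P6 → Draw (d²=24859530.00)
P7 → Mesa (d²=25029217.00)
P8 → Cove (d²=72418849.00)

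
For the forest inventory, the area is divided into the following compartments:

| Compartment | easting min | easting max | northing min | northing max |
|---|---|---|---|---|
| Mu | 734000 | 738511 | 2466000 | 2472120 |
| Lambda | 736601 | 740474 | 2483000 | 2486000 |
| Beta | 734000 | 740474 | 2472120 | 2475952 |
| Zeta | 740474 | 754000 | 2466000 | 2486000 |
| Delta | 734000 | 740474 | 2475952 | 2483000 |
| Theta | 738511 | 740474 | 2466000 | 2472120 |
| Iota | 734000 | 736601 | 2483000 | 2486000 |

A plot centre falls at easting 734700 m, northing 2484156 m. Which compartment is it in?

Iota

The point has easting = 734700 and northing = 2484156.
Only Iota satisfies 734000 ≤ easting ≤ 736601 and 2483000 ≤ northing ≤ 2486000.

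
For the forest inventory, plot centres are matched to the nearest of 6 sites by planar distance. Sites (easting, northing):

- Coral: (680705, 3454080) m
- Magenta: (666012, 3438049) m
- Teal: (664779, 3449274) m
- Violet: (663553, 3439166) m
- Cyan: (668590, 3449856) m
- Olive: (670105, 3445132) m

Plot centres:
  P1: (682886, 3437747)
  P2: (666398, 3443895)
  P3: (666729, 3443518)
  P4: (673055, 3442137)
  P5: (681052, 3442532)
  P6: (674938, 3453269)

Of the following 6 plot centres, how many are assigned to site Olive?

5

P1 → Olive
P2 → Olive
P3 → Olive
P4 → Olive
P5 → Olive
P6 → Coral
5 of the 6 go to Olive.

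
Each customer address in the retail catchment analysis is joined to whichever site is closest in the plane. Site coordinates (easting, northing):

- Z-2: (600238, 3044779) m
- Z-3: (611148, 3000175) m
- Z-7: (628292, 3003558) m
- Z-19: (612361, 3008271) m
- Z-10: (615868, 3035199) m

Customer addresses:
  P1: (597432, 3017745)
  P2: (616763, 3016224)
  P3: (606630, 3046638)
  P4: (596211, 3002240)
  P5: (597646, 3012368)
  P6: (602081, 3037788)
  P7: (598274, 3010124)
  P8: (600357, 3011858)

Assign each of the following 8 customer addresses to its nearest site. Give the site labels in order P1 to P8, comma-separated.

Z-19, Z-19, Z-2, Z-3, Z-19, Z-2, Z-19, Z-19

P1 → Z-19 (d²=312631717.00)
P2 → Z-19 (d²=82627813.00)
P3 → Z-2 (d²=44313545.00)
P4 → Z-3 (d²=227378194.00)
P5 → Z-19 (d²=233316634.00)
P6 → Z-2 (d²=52270730.00)
P7 → Z-19 (d²=201877178.00)
P8 → Z-19 (d²=156962585.00)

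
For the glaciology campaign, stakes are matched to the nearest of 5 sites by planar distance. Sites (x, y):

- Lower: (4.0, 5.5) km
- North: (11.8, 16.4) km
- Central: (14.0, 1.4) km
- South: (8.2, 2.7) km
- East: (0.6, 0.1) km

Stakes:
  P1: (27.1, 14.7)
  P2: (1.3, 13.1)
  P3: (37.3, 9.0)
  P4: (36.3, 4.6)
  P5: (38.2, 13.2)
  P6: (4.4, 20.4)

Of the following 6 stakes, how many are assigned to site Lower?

P1 → North
P2 → Lower
P3 → Central
P4 → Central
P5 → North
P6 → North
1 of the 6 goes to Lower.

1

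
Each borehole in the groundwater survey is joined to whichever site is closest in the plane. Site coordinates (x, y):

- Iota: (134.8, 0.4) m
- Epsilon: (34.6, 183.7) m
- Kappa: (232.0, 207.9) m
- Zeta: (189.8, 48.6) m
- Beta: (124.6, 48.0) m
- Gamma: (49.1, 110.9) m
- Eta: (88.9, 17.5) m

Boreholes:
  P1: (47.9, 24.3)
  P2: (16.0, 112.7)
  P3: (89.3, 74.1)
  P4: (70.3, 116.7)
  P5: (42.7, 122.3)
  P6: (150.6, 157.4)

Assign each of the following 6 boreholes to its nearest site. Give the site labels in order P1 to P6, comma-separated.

Eta, Gamma, Beta, Gamma, Gamma, Kappa

P1 → Eta (d²=1727.24)
P2 → Gamma (d²=1098.85)
P3 → Beta (d²=1927.30)
P4 → Gamma (d²=483.08)
P5 → Gamma (d²=170.92)
P6 → Kappa (d²=9176.21)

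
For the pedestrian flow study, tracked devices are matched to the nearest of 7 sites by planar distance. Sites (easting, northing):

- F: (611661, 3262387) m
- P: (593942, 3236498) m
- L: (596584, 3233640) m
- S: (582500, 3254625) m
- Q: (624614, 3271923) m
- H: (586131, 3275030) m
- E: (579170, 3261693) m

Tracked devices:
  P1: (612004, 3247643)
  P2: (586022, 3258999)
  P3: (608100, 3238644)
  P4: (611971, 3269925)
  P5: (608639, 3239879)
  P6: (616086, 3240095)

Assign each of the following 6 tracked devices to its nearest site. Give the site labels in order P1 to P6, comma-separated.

F, S, L, F, L, L

P1 → F (d²=217503185.00)
P2 → S (d²=31536360.00)
P3 → L (d²=157658272.00)
P4 → F (d²=56917544.00)
P5 → L (d²=184248146.00)
P6 → L (d²=421995029.00)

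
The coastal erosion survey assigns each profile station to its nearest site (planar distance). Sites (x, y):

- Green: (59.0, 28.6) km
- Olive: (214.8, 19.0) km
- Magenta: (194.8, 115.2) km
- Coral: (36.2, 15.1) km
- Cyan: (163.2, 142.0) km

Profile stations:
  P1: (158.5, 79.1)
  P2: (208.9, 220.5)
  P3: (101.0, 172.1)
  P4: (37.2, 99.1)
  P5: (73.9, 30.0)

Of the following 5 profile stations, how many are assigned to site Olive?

0

P1 → Magenta
P2 → Cyan
P3 → Cyan
P4 → Green
P5 → Green
0 of the 5 go to Olive.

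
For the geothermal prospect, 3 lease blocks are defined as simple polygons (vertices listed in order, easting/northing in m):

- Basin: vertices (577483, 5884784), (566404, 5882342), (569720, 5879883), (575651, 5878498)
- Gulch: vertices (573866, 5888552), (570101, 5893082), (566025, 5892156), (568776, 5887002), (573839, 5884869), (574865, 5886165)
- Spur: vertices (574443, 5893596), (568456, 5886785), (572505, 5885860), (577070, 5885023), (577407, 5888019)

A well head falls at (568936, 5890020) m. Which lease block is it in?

Gulch

Cast a ray rightward from (568936, 5890020). For each polygon, the edges (by vertex number in listed order) whose endpoints lie on opposite sides of northing = 5890020, where each meets that height, and whether that is right or left of the point:
Basin: no edge straddles that height → 0 crossings.
Gulch: 1–2 at easting≈572645.9 (right), 3–4 at easting≈567165.1 (left) → 1 crossing.
Spur: 1–2 at easting≈571299.6 (right), 5–1 at easting≈576343.5 (right) → 2 crossings.
Only Gulch has an odd count, so the point is inside Gulch.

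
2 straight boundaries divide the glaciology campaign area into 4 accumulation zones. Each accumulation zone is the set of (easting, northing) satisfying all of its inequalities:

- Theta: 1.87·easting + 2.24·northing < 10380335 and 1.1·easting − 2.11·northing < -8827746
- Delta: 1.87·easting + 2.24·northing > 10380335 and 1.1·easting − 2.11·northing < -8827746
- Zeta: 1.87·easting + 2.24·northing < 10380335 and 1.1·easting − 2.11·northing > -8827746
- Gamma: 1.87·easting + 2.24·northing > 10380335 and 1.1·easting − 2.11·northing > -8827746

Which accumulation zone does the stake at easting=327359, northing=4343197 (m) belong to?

Zeta

1.87·327359 + 2.24·4343197 = 10340922.610, which is < 10380335
1.1·327359 − 2.11·4343197 = -8804050.770, which is > -8827746
This sign pattern matches Zeta.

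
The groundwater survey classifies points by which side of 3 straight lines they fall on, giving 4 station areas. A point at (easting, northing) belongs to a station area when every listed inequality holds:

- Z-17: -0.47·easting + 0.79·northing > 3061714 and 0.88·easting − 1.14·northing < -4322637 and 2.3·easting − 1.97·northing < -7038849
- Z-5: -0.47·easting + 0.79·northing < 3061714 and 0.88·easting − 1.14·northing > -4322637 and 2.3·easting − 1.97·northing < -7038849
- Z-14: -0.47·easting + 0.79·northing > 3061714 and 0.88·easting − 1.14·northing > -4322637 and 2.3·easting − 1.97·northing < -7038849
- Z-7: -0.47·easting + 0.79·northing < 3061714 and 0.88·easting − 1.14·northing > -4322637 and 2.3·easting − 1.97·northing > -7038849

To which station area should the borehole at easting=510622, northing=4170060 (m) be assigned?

-0.47·510622 + 0.79·4170060 = 3054355.060, which is < 3061714
0.88·510622 − 1.14·4170060 = -4304521.040, which is > -4322637
2.3·510622 − 1.97·4170060 = -7040587.600, which is < -7038849
This sign pattern matches Z-5.

Z-5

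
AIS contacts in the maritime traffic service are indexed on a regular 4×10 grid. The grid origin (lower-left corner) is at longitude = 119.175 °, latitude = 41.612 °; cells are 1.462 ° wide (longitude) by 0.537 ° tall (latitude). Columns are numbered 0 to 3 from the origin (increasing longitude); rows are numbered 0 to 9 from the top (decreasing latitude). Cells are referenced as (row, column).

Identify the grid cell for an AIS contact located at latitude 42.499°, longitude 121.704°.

(8, 1)

Column index: ⌊(121.704 − 119.175) / 1.462⌋ = ⌊1.730⌋ = 1
Row offset from origin: ⌊(42.499 − 41.612) / 0.537⌋ = ⌊1.652⌋ = 1 → row 8 (counted from top)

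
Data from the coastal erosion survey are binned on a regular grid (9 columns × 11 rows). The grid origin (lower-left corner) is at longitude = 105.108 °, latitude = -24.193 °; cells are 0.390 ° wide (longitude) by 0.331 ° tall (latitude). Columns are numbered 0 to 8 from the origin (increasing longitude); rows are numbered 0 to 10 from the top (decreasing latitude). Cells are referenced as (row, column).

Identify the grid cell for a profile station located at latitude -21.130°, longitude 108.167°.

Column index: ⌊(108.167 − 105.108) / 0.390⌋ = ⌊7.844⌋ = 7
Row offset from origin: ⌊(-21.130 − -24.193) / 0.331⌋ = ⌊9.254⌋ = 9 → row 1 (counted from top)

(1, 7)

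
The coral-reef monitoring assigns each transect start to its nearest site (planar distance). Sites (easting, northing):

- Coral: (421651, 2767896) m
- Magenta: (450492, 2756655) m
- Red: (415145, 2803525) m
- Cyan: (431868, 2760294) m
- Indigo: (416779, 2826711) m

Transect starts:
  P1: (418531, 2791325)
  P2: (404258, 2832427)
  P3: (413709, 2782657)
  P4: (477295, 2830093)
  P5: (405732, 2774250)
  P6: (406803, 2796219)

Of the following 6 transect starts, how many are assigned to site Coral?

2

P1 → Red
P2 → Indigo
P3 → Coral
P4 → Indigo
P5 → Coral
P6 → Red
2 of the 6 go to Coral.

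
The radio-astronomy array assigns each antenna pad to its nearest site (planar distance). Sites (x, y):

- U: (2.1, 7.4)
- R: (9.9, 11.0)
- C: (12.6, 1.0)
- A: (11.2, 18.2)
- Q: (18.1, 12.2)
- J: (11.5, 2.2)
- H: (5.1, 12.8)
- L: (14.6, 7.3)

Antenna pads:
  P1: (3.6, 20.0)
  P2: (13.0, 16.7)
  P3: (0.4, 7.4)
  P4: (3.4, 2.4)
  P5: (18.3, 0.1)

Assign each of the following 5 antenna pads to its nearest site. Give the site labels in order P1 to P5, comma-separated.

H, A, U, U, C

P1 → H (d²=54.09)
P2 → A (d²=5.49)
P3 → U (d²=2.89)
P4 → U (d²=26.69)
P5 → C (d²=33.30)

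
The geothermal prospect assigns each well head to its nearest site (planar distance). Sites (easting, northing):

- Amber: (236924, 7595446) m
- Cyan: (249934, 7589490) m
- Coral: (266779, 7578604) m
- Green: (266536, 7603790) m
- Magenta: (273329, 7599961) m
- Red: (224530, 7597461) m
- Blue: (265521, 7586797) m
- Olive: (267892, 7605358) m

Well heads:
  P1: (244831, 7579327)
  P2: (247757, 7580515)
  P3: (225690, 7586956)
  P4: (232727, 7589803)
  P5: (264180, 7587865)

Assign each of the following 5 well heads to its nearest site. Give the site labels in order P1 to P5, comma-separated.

Cyan, Cyan, Red, Amber, Blue

P1 → Cyan (d²=129327178.00)
P2 → Cyan (d²=85289954.00)
P3 → Red (d²=111700625.00)
P4 → Amber (d²=49458258.00)
P5 → Blue (d²=2938905.00)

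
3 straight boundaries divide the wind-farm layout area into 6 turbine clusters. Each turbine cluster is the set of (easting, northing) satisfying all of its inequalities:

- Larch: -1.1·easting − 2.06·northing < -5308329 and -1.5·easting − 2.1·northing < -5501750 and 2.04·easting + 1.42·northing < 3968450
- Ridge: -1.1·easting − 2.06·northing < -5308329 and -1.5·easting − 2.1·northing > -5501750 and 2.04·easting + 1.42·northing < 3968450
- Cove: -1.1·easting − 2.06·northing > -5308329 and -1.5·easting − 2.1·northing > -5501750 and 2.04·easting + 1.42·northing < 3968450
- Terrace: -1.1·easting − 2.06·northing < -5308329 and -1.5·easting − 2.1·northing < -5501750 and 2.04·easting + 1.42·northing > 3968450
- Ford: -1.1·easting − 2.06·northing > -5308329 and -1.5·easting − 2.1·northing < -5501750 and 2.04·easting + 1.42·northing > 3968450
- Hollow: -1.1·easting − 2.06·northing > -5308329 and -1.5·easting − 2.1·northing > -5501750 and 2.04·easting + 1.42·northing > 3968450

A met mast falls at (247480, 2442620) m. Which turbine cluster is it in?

-1.1·247480 − 2.06·2442620 = -5304025.200, which is > -5308329
-1.5·247480 − 2.1·2442620 = -5500722.000, which is > -5501750
2.04·247480 + 1.42·2442620 = 3973379.600, which is > 3968450
This sign pattern matches Hollow.

Hollow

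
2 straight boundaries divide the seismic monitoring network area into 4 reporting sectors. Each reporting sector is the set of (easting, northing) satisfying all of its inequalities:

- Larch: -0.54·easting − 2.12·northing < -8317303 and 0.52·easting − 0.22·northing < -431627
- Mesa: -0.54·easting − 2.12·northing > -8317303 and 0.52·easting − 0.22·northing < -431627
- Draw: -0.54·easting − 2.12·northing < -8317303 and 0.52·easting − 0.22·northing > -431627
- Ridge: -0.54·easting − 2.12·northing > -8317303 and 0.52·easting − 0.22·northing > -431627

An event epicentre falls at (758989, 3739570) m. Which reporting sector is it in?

Draw

-0.54·758989 − 2.12·3739570 = -8337742.460, which is < -8317303
0.52·758989 − 0.22·3739570 = -428031.120, which is > -431627
This sign pattern matches Draw.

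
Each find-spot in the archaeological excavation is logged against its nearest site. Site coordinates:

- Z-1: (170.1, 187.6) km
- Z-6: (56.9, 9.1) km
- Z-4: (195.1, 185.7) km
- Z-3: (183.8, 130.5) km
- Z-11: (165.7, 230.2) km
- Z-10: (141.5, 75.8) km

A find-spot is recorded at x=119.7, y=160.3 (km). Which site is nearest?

Squared distances to each site:
Z-1: 3285.450; Z-6: 26805.280; Z-4: 6330.320; Z-3: 4996.850; Z-11: 7002.010; Z-10: 7615.490.
Minimum at Z-1.

Z-1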